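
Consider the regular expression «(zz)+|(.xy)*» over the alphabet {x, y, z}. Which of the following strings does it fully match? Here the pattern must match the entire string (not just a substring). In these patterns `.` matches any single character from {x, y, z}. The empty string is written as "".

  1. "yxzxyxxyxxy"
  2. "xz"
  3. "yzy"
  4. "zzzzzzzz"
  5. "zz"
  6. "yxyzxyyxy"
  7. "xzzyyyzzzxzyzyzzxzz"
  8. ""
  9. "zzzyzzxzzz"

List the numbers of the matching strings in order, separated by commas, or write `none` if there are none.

1 → no match
2 → no match
3 → no match
4 → match
5 → match
6 → match
7 → no match
8 → match
9 → no match

4, 5, 6, 8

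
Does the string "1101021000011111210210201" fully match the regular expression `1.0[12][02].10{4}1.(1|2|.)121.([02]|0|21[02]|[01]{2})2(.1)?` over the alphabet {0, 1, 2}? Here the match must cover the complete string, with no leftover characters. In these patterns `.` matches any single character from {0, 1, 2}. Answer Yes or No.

No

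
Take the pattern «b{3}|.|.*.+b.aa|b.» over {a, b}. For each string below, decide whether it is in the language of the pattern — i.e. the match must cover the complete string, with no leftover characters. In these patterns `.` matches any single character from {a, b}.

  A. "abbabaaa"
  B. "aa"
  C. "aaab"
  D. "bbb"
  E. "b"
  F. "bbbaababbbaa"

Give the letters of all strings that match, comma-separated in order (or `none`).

A, D, E, F

A → match
B → no match
C → no match
D → match
E → match
F → match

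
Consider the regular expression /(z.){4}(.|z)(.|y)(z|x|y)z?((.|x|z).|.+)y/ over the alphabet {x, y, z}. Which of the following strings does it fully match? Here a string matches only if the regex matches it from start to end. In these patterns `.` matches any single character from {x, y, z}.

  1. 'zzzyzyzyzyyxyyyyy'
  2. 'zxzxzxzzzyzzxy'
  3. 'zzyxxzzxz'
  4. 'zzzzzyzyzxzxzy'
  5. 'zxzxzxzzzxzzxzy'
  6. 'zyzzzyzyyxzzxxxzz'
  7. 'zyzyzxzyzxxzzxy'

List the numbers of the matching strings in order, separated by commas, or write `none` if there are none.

1 → match
2 → match
3. 'zzyxxzzxz' → no match — must end with 'y'
4 → match
5 → match
6 → no match — must end with 'y'
7 → match

1, 2, 4, 5, 7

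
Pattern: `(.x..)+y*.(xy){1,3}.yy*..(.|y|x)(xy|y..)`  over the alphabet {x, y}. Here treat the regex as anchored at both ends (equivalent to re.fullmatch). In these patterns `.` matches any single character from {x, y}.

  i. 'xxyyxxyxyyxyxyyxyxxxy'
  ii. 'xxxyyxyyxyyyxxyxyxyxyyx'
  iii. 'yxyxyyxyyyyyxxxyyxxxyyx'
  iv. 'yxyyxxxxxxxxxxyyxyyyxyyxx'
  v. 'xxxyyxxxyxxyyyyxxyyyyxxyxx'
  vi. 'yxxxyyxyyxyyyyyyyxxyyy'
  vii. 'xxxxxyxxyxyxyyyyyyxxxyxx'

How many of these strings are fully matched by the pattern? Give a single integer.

1

i → no match
ii → no match
iii → no match
iv → no match
v → match
vi → no match
vii → no match
Total matched: 1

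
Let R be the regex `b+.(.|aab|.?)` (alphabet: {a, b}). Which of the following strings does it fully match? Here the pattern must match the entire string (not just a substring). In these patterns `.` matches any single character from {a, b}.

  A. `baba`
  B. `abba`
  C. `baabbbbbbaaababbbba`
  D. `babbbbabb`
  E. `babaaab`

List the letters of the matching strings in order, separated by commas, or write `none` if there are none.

A → no match
B → no match — must start with `b`
C → no match
D → no match
E → no match

none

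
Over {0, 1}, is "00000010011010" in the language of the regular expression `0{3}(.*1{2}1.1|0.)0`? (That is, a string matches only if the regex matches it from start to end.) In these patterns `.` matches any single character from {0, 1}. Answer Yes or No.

No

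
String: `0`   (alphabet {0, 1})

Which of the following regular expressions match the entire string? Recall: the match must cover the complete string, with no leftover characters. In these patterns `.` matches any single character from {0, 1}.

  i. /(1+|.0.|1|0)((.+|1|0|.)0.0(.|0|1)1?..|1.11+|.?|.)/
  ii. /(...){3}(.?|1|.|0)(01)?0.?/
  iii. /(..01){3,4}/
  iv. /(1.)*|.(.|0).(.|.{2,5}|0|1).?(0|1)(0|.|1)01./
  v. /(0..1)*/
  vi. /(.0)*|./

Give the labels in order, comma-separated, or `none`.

i → match
ii → no match
iii → no match — must end with `01`
iv → no match
v → no match
vi → match

i, vi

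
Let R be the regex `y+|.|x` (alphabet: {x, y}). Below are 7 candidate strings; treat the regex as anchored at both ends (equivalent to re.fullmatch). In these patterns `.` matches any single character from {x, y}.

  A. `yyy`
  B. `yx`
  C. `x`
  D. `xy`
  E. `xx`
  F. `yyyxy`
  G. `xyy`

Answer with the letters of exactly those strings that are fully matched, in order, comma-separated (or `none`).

A, C

A → match
B → no match
C → match
D → no match
E → no match
F → no match
G → no match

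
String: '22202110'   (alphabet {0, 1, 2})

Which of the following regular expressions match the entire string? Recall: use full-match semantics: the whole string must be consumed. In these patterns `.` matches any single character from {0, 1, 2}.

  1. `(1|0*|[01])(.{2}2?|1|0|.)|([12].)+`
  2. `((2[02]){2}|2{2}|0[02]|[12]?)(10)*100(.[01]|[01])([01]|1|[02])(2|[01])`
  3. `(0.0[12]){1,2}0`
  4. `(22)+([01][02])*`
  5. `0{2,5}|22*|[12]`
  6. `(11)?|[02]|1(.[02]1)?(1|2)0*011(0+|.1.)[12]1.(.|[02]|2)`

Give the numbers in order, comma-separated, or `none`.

1 → match
2 → no match
3 → no match — must start with '0'
4 → no match
5 → no match
6 → no match

1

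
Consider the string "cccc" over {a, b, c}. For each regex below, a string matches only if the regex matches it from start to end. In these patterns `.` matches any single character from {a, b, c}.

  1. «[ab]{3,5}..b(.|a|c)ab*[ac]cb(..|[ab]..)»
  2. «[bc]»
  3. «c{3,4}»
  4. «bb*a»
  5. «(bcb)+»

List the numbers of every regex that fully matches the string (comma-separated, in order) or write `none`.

3

1 → no match
2 → no match
3 → match
4 → no match — must start with "b"
5 → no match — must start with "bcb"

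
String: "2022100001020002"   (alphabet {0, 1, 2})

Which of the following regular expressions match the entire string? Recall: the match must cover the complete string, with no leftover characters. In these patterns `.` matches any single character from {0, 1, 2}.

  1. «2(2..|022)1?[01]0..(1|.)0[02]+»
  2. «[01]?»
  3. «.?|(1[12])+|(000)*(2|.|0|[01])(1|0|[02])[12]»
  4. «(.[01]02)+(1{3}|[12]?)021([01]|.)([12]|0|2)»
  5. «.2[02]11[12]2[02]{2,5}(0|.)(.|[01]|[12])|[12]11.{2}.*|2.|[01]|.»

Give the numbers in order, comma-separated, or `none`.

1

1 → match
2 → no match
3 → no match
4 → no match
5 → no match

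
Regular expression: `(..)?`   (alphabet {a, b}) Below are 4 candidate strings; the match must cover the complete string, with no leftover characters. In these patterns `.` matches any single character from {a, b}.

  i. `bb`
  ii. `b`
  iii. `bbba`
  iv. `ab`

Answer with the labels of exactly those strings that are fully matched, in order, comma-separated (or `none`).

i, iv

i. `bb` → match
ii. `b` → no match
iii. `bbba` → no match
iv. `ab` → match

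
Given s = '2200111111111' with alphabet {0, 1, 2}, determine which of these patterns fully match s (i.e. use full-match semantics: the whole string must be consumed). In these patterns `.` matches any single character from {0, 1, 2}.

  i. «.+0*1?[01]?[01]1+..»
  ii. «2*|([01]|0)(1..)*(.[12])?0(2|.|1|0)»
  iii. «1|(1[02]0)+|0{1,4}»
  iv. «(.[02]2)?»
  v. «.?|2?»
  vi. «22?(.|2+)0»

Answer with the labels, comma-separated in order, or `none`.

i

i → match
ii → no match
iii → no match
iv → no match
v → no match
vi → no match — must end with '0'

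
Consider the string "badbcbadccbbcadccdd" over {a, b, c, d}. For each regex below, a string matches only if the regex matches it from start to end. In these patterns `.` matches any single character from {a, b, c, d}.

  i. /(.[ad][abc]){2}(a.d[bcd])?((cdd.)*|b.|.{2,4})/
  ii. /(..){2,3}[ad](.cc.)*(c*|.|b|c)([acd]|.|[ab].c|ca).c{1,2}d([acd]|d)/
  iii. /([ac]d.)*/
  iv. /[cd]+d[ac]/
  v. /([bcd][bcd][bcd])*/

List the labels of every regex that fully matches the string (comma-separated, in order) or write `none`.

i → no match
ii → match
iii → no match
iv → no match
v → no match

ii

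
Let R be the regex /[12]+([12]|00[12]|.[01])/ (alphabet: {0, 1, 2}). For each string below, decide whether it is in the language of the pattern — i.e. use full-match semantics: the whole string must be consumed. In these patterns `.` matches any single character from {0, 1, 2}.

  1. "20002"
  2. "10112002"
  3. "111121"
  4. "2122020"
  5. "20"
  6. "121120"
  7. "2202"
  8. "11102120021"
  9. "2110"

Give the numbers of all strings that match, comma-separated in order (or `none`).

3, 6, 9

1 → no match
2 → no match
3 → match
4 → no match
5 → no match
6 → match
7 → no match
8 → no match
9 → match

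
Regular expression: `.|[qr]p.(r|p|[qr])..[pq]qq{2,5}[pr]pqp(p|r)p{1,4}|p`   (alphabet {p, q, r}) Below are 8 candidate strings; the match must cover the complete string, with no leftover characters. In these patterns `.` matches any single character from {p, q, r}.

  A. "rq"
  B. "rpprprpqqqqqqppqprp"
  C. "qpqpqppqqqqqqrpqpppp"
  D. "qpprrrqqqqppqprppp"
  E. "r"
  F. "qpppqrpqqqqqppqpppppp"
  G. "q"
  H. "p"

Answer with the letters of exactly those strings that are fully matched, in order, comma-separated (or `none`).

B, C, D, E, F, G, H

A → no match
B → match
C → match
D → match
E → match
F → match
G → match
H → match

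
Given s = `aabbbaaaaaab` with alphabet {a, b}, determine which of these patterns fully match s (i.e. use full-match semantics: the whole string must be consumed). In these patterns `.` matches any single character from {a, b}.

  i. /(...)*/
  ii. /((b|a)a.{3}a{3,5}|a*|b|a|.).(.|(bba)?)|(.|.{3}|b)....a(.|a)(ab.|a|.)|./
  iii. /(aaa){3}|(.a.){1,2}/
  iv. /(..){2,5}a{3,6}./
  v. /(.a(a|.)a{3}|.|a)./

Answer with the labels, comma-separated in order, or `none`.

i → match
ii → match
iii → no match
iv → match
v → no match

i, ii, iv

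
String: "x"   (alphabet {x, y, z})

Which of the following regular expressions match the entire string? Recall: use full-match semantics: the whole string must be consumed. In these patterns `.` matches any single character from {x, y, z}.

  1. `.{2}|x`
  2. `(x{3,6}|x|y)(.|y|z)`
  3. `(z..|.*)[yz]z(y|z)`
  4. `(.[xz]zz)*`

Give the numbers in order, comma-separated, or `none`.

1 → match
2 → no match
3 → no match
4 → no match

1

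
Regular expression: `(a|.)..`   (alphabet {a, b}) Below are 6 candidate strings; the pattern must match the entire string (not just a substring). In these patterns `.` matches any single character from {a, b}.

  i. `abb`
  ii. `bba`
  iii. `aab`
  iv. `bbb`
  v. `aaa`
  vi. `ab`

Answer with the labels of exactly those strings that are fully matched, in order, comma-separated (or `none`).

i, ii, iii, iv, v

i → match
ii → match
iii → match
iv → match
v → match
vi → no match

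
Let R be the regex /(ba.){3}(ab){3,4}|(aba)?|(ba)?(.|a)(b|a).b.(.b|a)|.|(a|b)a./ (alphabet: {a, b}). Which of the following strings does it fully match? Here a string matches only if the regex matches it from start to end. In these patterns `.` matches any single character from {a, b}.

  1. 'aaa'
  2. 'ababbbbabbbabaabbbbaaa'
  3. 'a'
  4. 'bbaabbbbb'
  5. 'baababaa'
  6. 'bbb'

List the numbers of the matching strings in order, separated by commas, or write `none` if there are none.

1 → match
2 → no match
3 → match
4 → no match
5 → match
6 → no match

1, 3, 5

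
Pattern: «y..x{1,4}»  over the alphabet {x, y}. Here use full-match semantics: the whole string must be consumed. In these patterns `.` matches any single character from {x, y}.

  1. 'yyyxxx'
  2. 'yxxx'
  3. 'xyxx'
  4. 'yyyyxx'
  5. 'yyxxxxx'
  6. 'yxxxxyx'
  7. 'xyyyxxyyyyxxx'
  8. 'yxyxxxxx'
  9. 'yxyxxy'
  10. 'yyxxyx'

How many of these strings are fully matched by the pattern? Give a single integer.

3

1. 'yyyxxx' → match
2. 'yxxx' → match
3. 'xyxx' → no match — must start with 'y'
4. 'yyyyxx' → no match
5. 'yyxxxxx' → match
6. 'yxxxxyx' → no match
7 → no match — must start with 'y'
8. 'yxyxxxxx' → no match
9. 'yxyxxy' → no match — must end with 'x'
10. 'yyxxyx' → no match
Total matched: 3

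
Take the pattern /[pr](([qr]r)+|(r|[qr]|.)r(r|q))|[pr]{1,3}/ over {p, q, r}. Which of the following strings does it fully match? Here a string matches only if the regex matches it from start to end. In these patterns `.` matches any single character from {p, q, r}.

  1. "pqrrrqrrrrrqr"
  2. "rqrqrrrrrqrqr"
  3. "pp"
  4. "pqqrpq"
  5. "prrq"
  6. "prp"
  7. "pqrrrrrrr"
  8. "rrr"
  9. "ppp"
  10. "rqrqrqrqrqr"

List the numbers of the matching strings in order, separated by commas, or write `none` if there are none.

1 → match
2 → match
3 → match
4 → no match
5 → match
6 → match
7 → match
8 → match
9 → match
10 → match

1, 2, 3, 5, 6, 7, 8, 9, 10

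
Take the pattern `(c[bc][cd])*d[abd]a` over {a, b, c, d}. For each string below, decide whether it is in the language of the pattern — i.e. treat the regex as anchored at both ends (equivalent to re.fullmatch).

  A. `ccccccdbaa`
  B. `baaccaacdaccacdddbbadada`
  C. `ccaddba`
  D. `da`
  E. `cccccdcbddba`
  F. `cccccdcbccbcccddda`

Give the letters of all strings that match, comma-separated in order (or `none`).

A. `ccccccdbaa` → no match
B → no match
C. `ccaddba` → no match
D. `da` → no match
E. `cccccdcbddba` → match
F → match

E, F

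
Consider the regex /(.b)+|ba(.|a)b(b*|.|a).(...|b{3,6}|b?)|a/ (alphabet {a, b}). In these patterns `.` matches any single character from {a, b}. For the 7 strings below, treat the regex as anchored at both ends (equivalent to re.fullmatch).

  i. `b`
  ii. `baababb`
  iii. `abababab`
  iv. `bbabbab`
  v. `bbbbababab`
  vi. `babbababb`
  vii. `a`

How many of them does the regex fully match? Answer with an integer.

5

i → no match
ii → match
iii → match
iv → no match
v → match
vi → match
vii → match
Total matched: 5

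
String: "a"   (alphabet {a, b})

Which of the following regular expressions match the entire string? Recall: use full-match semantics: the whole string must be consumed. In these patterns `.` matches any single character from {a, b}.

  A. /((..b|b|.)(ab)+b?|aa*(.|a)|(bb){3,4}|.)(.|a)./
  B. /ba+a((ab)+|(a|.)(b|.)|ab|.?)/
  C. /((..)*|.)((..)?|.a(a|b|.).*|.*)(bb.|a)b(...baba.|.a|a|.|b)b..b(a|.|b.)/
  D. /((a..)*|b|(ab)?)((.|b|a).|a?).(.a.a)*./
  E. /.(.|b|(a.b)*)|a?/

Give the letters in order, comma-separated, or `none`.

A → no match
B → no match — must start with "ba"
C → no match
D → no match
E → match

E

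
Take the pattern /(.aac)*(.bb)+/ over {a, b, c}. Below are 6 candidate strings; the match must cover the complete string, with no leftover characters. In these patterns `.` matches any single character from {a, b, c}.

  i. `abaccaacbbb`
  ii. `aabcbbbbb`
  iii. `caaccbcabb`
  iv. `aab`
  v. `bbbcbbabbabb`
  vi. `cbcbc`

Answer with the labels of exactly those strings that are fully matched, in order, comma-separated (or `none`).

v

i → no match
ii → no match
iii → no match
iv → no match — must end with `bb`
v → match
vi → no match — must end with `bb`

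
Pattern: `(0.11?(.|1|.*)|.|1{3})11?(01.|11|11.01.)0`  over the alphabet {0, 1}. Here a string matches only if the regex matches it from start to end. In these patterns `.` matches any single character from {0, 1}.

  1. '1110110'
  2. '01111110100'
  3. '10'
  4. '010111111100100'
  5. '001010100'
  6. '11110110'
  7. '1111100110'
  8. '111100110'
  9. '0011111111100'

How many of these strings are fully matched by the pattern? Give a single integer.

6

1 → match
2 → match
3 → no match
4 → no match
5 → match
6 → match
7 → match
8 → match
9 → no match
Total matched: 6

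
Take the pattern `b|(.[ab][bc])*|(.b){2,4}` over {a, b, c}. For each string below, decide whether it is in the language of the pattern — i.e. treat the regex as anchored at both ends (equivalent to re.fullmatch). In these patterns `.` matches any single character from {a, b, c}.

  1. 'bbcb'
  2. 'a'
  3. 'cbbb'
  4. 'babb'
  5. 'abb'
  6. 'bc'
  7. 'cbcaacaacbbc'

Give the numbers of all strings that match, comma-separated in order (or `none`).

1, 3, 5, 7

1 → match
2 → no match
3 → match
4 → no match
5 → match
6 → no match
7 → match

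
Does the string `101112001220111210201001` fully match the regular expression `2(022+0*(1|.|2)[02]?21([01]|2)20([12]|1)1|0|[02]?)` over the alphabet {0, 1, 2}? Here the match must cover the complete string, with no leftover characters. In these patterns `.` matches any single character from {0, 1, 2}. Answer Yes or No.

No

Every match must start with `2`, but `101112001220111210201001` does not.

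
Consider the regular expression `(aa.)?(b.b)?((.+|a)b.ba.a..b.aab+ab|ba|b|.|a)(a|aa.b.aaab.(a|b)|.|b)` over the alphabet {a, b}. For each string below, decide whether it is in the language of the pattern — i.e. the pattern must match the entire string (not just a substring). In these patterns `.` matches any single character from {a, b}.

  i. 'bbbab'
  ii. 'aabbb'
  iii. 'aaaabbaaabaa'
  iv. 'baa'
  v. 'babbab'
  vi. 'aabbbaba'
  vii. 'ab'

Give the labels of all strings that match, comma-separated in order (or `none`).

i → match
ii → match
iii → match
iv → match
v → match
vi → no match
vii → match

i, ii, iii, iv, v, vii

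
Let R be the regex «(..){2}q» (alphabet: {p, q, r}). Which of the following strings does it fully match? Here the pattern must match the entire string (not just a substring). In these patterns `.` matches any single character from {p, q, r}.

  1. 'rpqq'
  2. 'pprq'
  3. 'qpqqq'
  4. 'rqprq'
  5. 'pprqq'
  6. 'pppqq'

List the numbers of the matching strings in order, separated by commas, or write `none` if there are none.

3, 4, 5, 6

1 → no match
2 → no match
3 → match
4 → match
5 → match
6 → match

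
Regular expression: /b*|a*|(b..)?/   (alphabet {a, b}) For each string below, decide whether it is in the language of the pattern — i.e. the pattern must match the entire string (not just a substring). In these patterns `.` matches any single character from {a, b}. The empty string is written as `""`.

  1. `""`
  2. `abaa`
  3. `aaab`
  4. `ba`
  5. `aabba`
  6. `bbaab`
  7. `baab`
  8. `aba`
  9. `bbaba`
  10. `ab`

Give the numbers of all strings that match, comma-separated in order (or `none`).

1 → match
2 → no match
3 → no match
4 → no match
5 → no match
6 → no match
7 → no match
8 → no match
9 → no match
10 → no match

1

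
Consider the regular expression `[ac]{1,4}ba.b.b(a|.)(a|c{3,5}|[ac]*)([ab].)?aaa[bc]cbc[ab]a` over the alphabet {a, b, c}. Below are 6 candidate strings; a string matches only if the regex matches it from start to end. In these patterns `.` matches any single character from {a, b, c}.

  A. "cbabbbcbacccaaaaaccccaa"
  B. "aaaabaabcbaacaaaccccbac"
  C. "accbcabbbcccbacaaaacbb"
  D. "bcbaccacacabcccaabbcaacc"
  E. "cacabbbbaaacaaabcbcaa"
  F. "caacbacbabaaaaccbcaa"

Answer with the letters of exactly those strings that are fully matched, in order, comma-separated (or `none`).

F

A → no match
B → no match — must end with "a"
C → no match — must end with "a"
D → no match — must end with "a"
E → no match
F → match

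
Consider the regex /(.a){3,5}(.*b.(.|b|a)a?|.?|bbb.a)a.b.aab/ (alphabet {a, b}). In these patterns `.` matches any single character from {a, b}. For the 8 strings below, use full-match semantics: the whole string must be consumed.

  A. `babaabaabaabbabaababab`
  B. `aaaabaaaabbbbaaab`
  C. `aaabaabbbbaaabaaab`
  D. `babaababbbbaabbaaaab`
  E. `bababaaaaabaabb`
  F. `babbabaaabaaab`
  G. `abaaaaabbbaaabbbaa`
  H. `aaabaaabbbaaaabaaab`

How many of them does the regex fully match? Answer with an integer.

0

A → no match — must end with `aab`
B → no match
C → no match
D → no match
E → no match — must end with `aab`
F → no match
G → no match — must end with `aab`
H → no match
Total matched: 0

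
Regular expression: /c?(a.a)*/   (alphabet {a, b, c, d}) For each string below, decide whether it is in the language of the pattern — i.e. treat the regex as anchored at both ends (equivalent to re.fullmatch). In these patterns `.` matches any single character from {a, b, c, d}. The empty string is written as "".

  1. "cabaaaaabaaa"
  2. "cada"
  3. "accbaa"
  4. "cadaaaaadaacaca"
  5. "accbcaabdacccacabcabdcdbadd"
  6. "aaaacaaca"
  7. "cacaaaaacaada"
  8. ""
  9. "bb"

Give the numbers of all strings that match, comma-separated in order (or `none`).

2, 6, 7, 8

1 → no match
2 → match
3 → no match
4 → no match
5 → no match
6 → match
7 → match
8 → match
9 → no match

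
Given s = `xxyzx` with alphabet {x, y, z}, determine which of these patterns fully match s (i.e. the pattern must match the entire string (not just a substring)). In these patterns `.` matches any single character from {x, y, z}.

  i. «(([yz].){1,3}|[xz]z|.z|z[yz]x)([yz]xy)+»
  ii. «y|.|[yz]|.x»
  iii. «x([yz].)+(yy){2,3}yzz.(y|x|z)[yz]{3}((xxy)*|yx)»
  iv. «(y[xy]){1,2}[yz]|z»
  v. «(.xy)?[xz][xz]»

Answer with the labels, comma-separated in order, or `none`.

v

i → no match — must end with `xy`
ii → no match
iii → no match
iv → no match
v → match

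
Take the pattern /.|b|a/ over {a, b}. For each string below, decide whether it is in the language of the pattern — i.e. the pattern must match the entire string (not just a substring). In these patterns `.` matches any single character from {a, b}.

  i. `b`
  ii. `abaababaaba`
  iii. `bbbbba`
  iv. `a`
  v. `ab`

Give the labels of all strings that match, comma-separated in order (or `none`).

i, iv

i → match
ii → no match
iii → no match
iv → match
v → no match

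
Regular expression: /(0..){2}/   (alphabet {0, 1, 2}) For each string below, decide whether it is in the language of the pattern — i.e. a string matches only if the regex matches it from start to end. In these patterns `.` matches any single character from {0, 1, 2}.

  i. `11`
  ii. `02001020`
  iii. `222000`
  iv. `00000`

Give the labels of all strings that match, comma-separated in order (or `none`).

none

i → no match — must start with `0`
ii → no match
iii → no match — must start with `0`
iv → no match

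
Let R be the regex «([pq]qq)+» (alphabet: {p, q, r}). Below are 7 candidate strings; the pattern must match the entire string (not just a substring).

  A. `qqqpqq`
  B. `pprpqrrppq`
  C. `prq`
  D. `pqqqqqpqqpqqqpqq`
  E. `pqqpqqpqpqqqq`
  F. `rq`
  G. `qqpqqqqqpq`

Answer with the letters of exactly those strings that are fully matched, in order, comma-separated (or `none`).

A → match
B → no match — must end with `qq`
C → no match — must end with `qq`
D → no match
E → no match
F → no match — must end with `qq`
G → no match — must end with `qq`

A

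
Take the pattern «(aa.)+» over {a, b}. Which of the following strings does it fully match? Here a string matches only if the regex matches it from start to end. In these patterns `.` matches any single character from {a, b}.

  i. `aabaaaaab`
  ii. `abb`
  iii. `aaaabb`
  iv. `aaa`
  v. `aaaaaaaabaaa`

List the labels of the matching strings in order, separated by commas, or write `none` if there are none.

i → match
ii → no match — must start with `aa`
iii → no match
iv → match
v → match

i, iv, v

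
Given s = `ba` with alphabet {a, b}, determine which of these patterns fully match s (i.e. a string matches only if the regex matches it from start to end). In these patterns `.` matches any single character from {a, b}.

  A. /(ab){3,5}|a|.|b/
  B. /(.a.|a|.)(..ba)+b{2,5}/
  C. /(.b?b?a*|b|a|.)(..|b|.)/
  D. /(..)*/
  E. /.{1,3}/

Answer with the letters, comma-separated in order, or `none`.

C, D, E

A → no match
B → no match — must end with `b`
C → match
D → match
E → match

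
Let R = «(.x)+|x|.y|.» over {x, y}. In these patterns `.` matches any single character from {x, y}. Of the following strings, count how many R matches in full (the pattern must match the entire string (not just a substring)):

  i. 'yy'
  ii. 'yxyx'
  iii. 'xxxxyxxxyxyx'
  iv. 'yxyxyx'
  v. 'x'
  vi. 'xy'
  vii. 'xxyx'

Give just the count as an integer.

7

i → match
ii → match
iii → match
iv → match
v → match
vi → match
vii → match
Total matched: 7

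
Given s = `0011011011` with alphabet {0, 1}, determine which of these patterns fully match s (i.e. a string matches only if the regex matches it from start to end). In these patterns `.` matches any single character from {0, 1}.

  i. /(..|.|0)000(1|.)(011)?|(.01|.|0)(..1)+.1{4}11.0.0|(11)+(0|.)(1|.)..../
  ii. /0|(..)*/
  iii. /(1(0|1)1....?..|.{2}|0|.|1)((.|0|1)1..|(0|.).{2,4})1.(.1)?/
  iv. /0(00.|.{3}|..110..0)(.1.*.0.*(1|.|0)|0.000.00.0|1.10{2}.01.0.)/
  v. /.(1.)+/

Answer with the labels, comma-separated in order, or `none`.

ii, iii, iv

i → no match
ii → match
iii → match
iv → match
v → no match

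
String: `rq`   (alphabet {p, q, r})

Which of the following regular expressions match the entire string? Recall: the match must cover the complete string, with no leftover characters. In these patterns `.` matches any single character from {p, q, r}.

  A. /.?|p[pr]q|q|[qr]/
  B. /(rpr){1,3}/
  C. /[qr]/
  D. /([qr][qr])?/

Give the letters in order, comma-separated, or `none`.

D

A → no match
B → no match — must start with `rpr`
C → no match
D → match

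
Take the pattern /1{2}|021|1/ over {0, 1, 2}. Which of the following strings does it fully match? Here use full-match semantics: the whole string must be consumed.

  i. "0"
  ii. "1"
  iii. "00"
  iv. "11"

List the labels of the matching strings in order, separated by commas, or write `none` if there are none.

i → no match
ii → match
iii → no match
iv → match

ii, iv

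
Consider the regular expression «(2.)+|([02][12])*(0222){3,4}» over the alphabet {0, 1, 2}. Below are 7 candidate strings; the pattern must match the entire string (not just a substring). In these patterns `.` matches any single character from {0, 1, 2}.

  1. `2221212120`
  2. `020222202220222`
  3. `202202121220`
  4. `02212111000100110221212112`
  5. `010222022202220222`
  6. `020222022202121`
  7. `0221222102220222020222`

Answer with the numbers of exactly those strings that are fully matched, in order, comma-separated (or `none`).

1, 5

1 → match
2 → no match
3 → no match
4 → no match
5 → match
6 → no match
7 → no match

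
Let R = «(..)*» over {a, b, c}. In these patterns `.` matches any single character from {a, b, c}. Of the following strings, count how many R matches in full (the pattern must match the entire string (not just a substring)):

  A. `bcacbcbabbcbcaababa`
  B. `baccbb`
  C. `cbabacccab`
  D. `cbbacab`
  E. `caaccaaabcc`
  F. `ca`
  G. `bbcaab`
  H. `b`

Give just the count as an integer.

A → no match
B → match
C → match
D → no match
E → no match
F → match
G → match
H → no match
Total matched: 4

4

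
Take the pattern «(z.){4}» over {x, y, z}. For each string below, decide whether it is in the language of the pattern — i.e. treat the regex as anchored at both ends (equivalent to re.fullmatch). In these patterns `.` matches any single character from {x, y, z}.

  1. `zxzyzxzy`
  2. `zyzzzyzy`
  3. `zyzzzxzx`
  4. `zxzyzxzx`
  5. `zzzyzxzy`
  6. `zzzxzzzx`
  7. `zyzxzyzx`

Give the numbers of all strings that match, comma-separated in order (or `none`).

1, 2, 3, 4, 5, 6, 7

1. `zxzyzxzy` → match
2. `zyzzzyzy` → match
3. `zyzzzxzx` → match
4. `zxzyzxzx` → match
5. `zzzyzxzy` → match
6. `zzzxzzzx` → match
7. `zyzxzyzx` → match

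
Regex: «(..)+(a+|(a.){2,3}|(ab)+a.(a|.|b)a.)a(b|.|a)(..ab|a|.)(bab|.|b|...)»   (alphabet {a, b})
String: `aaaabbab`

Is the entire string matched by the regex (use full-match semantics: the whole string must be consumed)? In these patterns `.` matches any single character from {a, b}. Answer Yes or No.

No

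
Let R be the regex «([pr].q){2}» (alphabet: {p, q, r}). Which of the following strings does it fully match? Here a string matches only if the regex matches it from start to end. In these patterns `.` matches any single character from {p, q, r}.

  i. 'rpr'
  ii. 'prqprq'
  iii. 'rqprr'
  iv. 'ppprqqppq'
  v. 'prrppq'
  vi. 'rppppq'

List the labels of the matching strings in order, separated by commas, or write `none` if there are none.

ii

i → no match — must end with 'q'
ii → match
iii → no match — must end with 'q'
iv → no match
v → no match
vi → no match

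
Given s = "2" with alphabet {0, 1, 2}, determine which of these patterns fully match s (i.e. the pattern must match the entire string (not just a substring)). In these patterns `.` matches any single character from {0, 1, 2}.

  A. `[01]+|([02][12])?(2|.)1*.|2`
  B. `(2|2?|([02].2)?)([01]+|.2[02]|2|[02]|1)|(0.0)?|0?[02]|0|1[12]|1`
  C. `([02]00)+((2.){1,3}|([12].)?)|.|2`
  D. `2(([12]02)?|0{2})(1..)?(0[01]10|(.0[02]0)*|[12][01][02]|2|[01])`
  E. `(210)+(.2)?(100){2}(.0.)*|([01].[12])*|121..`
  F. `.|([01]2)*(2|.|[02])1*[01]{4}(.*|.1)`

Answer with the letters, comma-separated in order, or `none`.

A, B, C, D, F

A → match
B → match
C → match
D → match
E → no match
F → match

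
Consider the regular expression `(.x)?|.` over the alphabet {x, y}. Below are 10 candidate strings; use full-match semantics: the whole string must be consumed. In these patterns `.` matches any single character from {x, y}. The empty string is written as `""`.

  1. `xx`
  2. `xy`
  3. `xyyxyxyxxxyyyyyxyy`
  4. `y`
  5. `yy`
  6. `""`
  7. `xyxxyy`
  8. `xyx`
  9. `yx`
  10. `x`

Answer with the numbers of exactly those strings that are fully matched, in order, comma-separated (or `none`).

1 → match
2 → no match
3 → no match
4 → match
5 → no match
6 → match
7 → no match
8 → no match
9 → match
10 → match

1, 4, 6, 9, 10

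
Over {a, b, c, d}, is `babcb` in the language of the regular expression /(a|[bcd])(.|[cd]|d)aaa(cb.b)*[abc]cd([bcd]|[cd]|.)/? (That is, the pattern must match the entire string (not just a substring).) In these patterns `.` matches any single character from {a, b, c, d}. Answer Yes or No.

No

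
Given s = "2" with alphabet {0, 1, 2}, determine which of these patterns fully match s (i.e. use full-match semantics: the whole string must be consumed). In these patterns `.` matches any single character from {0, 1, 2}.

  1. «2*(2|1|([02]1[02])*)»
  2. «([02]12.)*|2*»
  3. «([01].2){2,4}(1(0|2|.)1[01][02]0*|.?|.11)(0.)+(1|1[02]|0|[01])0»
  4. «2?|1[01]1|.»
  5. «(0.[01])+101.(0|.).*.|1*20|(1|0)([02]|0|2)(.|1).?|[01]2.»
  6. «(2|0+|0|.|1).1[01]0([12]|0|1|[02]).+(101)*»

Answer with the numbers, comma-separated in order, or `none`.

1, 2, 4

1 → match
2 → match
3 → no match — must end with "0"
4 → match
5 → no match
6 → no match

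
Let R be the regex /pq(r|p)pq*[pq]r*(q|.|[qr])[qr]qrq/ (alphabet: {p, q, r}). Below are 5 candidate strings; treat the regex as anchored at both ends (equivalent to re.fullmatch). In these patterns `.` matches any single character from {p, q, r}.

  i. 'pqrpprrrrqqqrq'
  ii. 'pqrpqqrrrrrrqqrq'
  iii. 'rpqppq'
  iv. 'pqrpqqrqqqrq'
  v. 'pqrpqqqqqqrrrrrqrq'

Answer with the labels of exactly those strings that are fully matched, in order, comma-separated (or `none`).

i, ii, iv, v

i → match
ii → match
iii → no match — must start with 'pq'
iv → match
v → match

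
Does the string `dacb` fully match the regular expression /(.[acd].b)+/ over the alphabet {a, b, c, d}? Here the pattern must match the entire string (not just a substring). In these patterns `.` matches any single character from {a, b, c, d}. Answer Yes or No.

Yes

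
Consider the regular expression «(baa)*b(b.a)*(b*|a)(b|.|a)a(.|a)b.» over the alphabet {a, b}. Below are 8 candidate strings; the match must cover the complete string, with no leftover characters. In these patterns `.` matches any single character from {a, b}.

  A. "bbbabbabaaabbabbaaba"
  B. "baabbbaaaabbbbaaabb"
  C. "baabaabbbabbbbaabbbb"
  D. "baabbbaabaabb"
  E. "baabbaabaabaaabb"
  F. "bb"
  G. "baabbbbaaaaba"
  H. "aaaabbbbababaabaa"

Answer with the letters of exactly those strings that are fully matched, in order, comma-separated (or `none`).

D, E

A → no match
B → no match
C → no match
D → match
E → match
F → no match
G → no match
H → no match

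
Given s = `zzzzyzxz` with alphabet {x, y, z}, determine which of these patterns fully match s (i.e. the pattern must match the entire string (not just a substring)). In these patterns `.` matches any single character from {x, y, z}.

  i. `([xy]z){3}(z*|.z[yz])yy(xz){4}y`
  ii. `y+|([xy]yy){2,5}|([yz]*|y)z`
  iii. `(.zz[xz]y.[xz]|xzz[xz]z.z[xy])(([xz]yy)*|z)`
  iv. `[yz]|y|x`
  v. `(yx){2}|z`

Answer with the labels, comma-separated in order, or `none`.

i → no match — must end with `xzy`
ii → no match
iii → match
iv → no match
v → no match

iii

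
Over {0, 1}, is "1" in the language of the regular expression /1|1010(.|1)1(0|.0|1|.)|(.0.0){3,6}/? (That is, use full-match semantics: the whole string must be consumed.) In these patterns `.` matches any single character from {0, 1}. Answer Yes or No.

Yes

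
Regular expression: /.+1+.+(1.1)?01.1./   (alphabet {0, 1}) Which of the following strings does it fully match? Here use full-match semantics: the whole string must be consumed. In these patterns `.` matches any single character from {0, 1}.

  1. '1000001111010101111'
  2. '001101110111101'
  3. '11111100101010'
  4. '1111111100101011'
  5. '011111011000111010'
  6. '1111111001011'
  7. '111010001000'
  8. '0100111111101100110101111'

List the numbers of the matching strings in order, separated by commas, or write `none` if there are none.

1, 3, 4, 6, 8

1 → match
2 → no match
3 → match
4 → match
5 → no match
6 → match
7 → no match
8 → match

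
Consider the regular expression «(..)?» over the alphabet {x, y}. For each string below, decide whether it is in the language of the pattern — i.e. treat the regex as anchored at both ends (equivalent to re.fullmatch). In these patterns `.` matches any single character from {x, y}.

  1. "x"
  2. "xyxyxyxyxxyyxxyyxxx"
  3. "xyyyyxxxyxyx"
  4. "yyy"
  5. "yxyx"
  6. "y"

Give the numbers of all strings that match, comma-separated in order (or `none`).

1 → no match
2 → no match
3 → no match
4 → no match
5 → no match
6 → no match

none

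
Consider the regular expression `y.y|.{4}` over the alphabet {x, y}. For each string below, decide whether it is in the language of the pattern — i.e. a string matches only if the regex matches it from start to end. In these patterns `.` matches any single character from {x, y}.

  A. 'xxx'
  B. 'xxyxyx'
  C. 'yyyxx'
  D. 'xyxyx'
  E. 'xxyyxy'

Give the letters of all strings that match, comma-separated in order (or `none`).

none

A. 'xxx' → no match
B. 'xxyxyx' → no match
C. 'yyyxx' → no match
D. 'xyxyx' → no match
E. 'xxyyxy' → no match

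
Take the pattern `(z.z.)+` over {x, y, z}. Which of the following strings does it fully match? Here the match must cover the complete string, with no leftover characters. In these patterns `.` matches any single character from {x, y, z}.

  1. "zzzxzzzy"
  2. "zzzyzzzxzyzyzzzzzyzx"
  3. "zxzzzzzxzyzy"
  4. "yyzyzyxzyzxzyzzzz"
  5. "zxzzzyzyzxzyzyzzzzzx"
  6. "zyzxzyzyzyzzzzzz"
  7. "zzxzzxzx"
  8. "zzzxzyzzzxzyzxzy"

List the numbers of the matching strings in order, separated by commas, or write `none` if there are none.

1, 2, 3, 5, 6, 8

1 → match
2 → match
3 → match
4 → no match — must start with "z"
5 → match
6 → match
7 → no match
8 → match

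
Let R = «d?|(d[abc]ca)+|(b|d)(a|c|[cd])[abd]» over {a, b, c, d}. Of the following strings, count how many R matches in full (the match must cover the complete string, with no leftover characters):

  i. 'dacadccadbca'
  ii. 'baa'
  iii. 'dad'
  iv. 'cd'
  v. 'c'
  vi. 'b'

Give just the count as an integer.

i. 'dacadccadbca' → match
ii. 'baa' → match
iii. 'dad' → match
iv. 'cd' → no match
v. 'c' → no match
vi. 'b' → no match
Total matched: 3

3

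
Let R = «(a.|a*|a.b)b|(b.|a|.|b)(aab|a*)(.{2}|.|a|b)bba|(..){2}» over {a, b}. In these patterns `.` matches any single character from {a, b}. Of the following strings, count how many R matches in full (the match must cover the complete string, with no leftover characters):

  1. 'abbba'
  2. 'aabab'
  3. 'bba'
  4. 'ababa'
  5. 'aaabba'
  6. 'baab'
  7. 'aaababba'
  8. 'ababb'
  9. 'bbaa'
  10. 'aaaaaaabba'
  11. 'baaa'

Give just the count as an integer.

1 → match
2 → no match
3 → no match
4 → no match
5 → match
6 → match
7 → match
8 → no match
9 → match
10 → match
11 → match
Total matched: 7

7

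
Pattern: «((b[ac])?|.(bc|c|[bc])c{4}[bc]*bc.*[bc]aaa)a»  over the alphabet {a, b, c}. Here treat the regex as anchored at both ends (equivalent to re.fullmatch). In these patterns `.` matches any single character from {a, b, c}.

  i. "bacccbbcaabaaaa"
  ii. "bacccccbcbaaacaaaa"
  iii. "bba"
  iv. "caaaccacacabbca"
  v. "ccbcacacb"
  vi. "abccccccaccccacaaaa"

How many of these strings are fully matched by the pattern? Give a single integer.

i → no match
ii → no match
iii → no match
iv → no match
v → no match — must end with "a"
vi → no match
Total matched: 0

0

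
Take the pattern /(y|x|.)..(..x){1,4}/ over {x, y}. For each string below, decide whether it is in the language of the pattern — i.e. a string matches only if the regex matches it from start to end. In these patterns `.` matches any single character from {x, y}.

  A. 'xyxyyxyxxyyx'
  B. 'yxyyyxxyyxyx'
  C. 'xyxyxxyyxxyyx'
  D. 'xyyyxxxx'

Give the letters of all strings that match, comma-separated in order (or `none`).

A

A → match
B → no match
C → no match
D → no match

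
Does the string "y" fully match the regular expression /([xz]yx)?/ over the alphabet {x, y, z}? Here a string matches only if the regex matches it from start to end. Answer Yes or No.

No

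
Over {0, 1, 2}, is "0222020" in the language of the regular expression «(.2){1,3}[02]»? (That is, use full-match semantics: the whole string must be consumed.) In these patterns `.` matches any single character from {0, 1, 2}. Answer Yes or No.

Yes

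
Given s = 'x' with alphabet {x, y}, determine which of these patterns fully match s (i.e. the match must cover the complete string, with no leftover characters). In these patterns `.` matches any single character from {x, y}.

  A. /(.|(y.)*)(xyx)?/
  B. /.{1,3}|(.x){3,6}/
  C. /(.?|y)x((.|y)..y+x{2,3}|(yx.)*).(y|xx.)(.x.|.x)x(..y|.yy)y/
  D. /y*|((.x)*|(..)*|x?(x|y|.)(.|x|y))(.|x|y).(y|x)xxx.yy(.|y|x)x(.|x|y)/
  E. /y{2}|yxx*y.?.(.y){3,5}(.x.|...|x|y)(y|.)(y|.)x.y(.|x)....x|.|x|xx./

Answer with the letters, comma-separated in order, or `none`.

A, B, E

A → match
B → match
C → no match — must end with 'y'
D → no match
E → match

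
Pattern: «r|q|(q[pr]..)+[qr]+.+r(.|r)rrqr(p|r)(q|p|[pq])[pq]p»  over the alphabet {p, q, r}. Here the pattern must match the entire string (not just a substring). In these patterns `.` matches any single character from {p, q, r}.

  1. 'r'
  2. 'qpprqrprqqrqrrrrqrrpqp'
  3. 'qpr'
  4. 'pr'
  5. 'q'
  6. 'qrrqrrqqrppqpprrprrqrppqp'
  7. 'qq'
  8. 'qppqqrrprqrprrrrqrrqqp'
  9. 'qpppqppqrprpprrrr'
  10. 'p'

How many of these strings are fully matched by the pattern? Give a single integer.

1 → match
2 → match
3 → no match
4 → no match
5 → match
6 → match
7 → no match
8 → match
9 → no match
10 → no match
Total matched: 5

5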